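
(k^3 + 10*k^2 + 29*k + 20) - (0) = k^3 + 10*k^2 + 29*k + 20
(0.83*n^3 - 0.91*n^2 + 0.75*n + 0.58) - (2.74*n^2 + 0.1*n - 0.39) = 0.83*n^3 - 3.65*n^2 + 0.65*n + 0.97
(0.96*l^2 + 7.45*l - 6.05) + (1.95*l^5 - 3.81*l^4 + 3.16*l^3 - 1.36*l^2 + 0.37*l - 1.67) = 1.95*l^5 - 3.81*l^4 + 3.16*l^3 - 0.4*l^2 + 7.82*l - 7.72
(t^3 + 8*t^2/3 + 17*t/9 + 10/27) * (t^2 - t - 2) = t^5 + 5*t^4/3 - 25*t^3/9 - 185*t^2/27 - 112*t/27 - 20/27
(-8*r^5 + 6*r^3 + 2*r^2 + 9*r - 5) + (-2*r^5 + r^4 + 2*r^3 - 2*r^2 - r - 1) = -10*r^5 + r^4 + 8*r^3 + 8*r - 6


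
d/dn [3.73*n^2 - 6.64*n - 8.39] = 7.46*n - 6.64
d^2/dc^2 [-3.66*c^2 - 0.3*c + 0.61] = -7.32000000000000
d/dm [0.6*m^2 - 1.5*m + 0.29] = 1.2*m - 1.5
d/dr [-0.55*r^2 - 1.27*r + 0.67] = -1.1*r - 1.27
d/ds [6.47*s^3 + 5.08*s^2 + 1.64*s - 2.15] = 19.41*s^2 + 10.16*s + 1.64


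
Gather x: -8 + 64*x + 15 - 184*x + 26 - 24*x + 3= 36 - 144*x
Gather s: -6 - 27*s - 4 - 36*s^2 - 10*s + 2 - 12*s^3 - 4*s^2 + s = -12*s^3 - 40*s^2 - 36*s - 8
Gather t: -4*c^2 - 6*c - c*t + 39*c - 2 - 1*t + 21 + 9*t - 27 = -4*c^2 + 33*c + t*(8 - c) - 8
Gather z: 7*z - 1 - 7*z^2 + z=-7*z^2 + 8*z - 1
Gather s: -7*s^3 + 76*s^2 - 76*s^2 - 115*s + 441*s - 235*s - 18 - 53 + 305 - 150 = -7*s^3 + 91*s + 84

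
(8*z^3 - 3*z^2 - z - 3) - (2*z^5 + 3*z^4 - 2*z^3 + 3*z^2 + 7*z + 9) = -2*z^5 - 3*z^4 + 10*z^3 - 6*z^2 - 8*z - 12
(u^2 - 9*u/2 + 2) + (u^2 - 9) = 2*u^2 - 9*u/2 - 7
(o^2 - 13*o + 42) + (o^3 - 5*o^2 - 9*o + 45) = o^3 - 4*o^2 - 22*o + 87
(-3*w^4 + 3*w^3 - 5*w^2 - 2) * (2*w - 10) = -6*w^5 + 36*w^4 - 40*w^3 + 50*w^2 - 4*w + 20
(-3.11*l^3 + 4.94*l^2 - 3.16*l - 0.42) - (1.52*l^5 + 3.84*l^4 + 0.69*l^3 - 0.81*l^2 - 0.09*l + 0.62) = -1.52*l^5 - 3.84*l^4 - 3.8*l^3 + 5.75*l^2 - 3.07*l - 1.04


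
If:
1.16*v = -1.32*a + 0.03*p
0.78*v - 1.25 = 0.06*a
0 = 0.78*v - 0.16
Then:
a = -18.17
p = -791.40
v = 0.21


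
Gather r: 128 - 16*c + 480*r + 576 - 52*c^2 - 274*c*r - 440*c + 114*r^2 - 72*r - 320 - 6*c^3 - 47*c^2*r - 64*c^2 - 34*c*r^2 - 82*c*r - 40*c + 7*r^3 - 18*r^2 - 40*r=-6*c^3 - 116*c^2 - 496*c + 7*r^3 + r^2*(96 - 34*c) + r*(-47*c^2 - 356*c + 368) + 384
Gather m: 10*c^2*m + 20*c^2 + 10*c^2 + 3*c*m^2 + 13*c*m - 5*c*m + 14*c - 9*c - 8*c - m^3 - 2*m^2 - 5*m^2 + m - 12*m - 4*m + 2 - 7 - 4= 30*c^2 - 3*c - m^3 + m^2*(3*c - 7) + m*(10*c^2 + 8*c - 15) - 9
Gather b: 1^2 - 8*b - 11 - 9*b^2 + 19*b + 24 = -9*b^2 + 11*b + 14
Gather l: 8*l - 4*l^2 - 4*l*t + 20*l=-4*l^2 + l*(28 - 4*t)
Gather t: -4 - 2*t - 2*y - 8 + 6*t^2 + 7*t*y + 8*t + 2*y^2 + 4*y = 6*t^2 + t*(7*y + 6) + 2*y^2 + 2*y - 12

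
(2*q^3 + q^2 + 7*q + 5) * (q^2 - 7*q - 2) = 2*q^5 - 13*q^4 - 4*q^3 - 46*q^2 - 49*q - 10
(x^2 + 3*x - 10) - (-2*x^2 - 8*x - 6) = 3*x^2 + 11*x - 4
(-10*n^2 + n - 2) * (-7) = 70*n^2 - 7*n + 14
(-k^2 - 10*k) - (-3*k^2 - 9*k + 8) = 2*k^2 - k - 8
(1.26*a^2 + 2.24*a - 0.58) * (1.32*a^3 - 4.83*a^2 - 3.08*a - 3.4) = 1.6632*a^5 - 3.129*a^4 - 15.4656*a^3 - 8.3818*a^2 - 5.8296*a + 1.972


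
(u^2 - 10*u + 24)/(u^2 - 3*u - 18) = (u - 4)/(u + 3)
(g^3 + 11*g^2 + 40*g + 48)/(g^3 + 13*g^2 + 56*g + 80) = (g + 3)/(g + 5)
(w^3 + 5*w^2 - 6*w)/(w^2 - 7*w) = (w^2 + 5*w - 6)/(w - 7)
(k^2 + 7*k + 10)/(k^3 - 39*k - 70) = 1/(k - 7)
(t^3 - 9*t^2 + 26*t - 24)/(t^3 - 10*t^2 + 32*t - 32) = (t - 3)/(t - 4)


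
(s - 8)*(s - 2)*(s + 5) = s^3 - 5*s^2 - 34*s + 80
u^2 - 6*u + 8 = (u - 4)*(u - 2)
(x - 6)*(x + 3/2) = x^2 - 9*x/2 - 9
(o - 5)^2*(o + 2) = o^3 - 8*o^2 + 5*o + 50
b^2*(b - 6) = b^3 - 6*b^2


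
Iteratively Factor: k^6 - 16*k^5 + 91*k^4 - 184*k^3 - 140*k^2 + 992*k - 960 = (k - 3)*(k^5 - 13*k^4 + 52*k^3 - 28*k^2 - 224*k + 320) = (k - 4)*(k - 3)*(k^4 - 9*k^3 + 16*k^2 + 36*k - 80) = (k - 4)^2*(k - 3)*(k^3 - 5*k^2 - 4*k + 20) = (k - 4)^2*(k - 3)*(k - 2)*(k^2 - 3*k - 10) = (k - 5)*(k - 4)^2*(k - 3)*(k - 2)*(k + 2)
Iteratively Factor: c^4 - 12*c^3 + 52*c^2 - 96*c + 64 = (c - 4)*(c^3 - 8*c^2 + 20*c - 16) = (c - 4)*(c - 2)*(c^2 - 6*c + 8) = (c - 4)*(c - 2)^2*(c - 4)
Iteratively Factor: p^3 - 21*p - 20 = (p + 1)*(p^2 - p - 20) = (p + 1)*(p + 4)*(p - 5)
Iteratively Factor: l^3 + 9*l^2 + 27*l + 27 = (l + 3)*(l^2 + 6*l + 9) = (l + 3)^2*(l + 3)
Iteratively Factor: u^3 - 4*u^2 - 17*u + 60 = (u + 4)*(u^2 - 8*u + 15) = (u - 3)*(u + 4)*(u - 5)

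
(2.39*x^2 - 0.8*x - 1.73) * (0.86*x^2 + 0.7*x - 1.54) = 2.0554*x^4 + 0.985*x^3 - 5.7284*x^2 + 0.0210000000000004*x + 2.6642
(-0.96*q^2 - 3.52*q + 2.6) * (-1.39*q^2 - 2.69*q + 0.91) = 1.3344*q^4 + 7.4752*q^3 + 4.9812*q^2 - 10.1972*q + 2.366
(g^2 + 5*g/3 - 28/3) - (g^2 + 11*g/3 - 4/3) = -2*g - 8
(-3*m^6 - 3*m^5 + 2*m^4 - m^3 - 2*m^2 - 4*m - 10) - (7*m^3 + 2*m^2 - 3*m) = -3*m^6 - 3*m^5 + 2*m^4 - 8*m^3 - 4*m^2 - m - 10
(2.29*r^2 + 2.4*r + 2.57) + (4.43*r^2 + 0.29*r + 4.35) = 6.72*r^2 + 2.69*r + 6.92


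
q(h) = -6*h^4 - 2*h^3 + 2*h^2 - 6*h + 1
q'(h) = -24*h^3 - 6*h^2 + 4*h - 6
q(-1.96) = -53.05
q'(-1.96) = 143.82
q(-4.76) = -2789.63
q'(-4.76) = 2427.42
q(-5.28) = -4280.40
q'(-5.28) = 3338.36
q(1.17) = -17.73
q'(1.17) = -47.97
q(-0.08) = 1.49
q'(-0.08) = -6.35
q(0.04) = 0.76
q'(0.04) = -5.85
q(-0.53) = 4.57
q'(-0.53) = -6.23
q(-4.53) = -2271.50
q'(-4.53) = 2083.79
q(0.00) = 1.00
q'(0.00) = -6.00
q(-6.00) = -7235.00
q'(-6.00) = 4938.00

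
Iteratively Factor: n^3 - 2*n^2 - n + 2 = (n - 1)*(n^2 - n - 2) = (n - 2)*(n - 1)*(n + 1)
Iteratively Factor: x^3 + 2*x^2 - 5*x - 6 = (x + 3)*(x^2 - x - 2) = (x + 1)*(x + 3)*(x - 2)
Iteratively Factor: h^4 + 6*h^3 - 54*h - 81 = (h + 3)*(h^3 + 3*h^2 - 9*h - 27) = (h - 3)*(h + 3)*(h^2 + 6*h + 9) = (h - 3)*(h + 3)^2*(h + 3)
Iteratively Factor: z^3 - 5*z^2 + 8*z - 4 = (z - 2)*(z^2 - 3*z + 2) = (z - 2)*(z - 1)*(z - 2)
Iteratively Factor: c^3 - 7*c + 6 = (c + 3)*(c^2 - 3*c + 2) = (c - 2)*(c + 3)*(c - 1)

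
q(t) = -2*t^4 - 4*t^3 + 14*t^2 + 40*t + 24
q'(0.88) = 49.90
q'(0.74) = 50.91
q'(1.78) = 6.70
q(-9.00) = -9408.00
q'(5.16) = -1234.13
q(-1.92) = -0.06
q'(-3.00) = 64.00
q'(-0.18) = 34.62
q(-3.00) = -24.00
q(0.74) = 59.05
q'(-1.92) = -1.37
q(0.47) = 45.38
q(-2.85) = -15.64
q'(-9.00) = 4648.00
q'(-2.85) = 47.92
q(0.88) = 66.12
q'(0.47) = 49.68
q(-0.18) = 17.27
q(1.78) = 96.92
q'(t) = -8*t^3 - 12*t^2 + 28*t + 40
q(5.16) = -1364.24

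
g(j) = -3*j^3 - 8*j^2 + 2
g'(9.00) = -873.00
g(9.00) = -2833.00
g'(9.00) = -873.00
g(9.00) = -2833.00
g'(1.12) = -29.21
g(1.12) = -12.25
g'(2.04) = -70.09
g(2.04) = -56.76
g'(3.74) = -185.73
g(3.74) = -266.84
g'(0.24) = -4.36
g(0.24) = 1.50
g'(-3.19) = -40.54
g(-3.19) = 17.98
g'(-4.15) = -88.60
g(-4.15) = 78.64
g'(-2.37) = -12.63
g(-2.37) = -3.00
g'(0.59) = -12.57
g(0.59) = -1.40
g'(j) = -9*j^2 - 16*j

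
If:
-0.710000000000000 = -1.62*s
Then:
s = 0.44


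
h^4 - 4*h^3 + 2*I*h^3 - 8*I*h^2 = h^2*(h - 4)*(h + 2*I)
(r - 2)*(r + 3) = r^2 + r - 6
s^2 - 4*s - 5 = (s - 5)*(s + 1)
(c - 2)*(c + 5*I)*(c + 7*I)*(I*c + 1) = I*c^4 - 11*c^3 - 2*I*c^3 + 22*c^2 - 23*I*c^2 - 35*c + 46*I*c + 70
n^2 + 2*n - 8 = (n - 2)*(n + 4)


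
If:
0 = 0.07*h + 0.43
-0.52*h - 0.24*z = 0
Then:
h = -6.14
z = 13.31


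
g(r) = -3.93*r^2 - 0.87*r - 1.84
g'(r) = -7.86*r - 0.87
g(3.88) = -64.38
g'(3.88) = -31.37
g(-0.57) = -2.62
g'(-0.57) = 3.61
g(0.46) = -3.07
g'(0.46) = -4.49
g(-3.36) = -43.28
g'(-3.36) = 25.54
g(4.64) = -90.49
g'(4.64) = -37.34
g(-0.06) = -1.80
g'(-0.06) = -0.40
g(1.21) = -8.65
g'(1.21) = -10.38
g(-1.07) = -5.41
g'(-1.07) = 7.54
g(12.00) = -578.20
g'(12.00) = -95.19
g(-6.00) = -138.10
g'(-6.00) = 46.29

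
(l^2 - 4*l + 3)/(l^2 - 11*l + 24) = (l - 1)/(l - 8)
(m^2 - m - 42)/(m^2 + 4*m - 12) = (m - 7)/(m - 2)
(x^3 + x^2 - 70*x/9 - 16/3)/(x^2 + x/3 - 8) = x + 2/3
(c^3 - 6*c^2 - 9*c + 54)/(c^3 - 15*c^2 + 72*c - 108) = (c + 3)/(c - 6)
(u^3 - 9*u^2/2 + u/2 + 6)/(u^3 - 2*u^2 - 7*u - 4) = (u - 3/2)/(u + 1)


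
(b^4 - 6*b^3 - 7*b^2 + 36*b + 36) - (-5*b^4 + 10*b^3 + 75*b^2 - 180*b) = 6*b^4 - 16*b^3 - 82*b^2 + 216*b + 36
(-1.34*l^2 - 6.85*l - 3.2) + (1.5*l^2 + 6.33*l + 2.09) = 0.16*l^2 - 0.52*l - 1.11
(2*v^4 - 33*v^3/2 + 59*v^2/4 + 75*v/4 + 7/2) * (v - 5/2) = 2*v^5 - 43*v^4/2 + 56*v^3 - 145*v^2/8 - 347*v/8 - 35/4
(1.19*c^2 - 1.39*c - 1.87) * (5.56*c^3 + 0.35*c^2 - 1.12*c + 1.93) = 6.6164*c^5 - 7.3119*c^4 - 12.2165*c^3 + 3.199*c^2 - 0.588299999999999*c - 3.6091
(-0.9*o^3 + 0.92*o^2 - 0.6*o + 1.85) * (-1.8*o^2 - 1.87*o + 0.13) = 1.62*o^5 + 0.0269999999999999*o^4 - 0.7574*o^3 - 2.0884*o^2 - 3.5375*o + 0.2405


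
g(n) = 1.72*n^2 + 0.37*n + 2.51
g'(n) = 3.44*n + 0.37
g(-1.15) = 4.36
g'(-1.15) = -3.59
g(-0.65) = 3.00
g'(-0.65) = -1.87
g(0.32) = 2.80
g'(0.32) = 1.47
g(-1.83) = 7.59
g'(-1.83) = -5.93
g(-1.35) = 5.15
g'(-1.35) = -4.27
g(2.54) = 14.55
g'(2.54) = 9.11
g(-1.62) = 6.42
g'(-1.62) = -5.20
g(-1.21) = 4.58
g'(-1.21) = -3.79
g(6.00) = 66.65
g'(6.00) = 21.01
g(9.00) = 145.16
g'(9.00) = 31.33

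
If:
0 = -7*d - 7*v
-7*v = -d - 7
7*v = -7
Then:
No Solution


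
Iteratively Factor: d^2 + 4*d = (d)*(d + 4)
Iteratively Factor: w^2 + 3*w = (w + 3)*(w)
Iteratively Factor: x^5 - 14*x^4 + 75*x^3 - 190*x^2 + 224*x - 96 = (x - 4)*(x^4 - 10*x^3 + 35*x^2 - 50*x + 24) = (x - 4)^2*(x^3 - 6*x^2 + 11*x - 6) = (x - 4)^2*(x - 1)*(x^2 - 5*x + 6) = (x - 4)^2*(x - 2)*(x - 1)*(x - 3)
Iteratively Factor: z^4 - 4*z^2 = (z - 2)*(z^3 + 2*z^2) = (z - 2)*(z + 2)*(z^2) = z*(z - 2)*(z + 2)*(z)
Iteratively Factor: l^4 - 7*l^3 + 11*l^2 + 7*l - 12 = (l - 4)*(l^3 - 3*l^2 - l + 3) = (l - 4)*(l - 1)*(l^2 - 2*l - 3) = (l - 4)*(l - 3)*(l - 1)*(l + 1)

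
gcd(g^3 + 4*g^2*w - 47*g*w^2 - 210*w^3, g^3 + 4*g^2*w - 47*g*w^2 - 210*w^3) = -g^3 - 4*g^2*w + 47*g*w^2 + 210*w^3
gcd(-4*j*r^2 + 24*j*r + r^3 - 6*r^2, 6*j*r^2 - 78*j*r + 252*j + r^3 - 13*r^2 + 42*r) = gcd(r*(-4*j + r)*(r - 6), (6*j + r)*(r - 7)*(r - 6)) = r - 6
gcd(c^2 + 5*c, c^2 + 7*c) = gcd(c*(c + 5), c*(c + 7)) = c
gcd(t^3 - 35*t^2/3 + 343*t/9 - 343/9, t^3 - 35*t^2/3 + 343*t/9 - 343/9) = t^3 - 35*t^2/3 + 343*t/9 - 343/9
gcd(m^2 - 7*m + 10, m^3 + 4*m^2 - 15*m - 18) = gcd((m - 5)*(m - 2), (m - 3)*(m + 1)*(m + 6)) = 1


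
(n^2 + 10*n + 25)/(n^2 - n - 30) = (n + 5)/(n - 6)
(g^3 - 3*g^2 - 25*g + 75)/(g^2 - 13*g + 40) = (g^2 + 2*g - 15)/(g - 8)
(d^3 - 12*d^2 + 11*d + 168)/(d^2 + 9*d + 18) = (d^2 - 15*d + 56)/(d + 6)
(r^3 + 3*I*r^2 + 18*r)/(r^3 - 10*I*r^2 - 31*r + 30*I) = r*(r + 6*I)/(r^2 - 7*I*r - 10)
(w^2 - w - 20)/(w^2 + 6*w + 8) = (w - 5)/(w + 2)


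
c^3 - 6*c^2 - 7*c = c*(c - 7)*(c + 1)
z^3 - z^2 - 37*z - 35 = (z - 7)*(z + 1)*(z + 5)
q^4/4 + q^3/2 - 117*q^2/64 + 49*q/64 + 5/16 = (q/4 + 1)*(q - 5/4)*(q - 1)*(q + 1/4)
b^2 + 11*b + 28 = (b + 4)*(b + 7)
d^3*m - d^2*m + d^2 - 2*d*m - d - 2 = (d - 2)*(d + 1)*(d*m + 1)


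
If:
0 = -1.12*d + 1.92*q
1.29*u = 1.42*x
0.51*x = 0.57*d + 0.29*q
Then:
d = 0.689966178128523*x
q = 0.402480270574972*x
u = 1.10077519379845*x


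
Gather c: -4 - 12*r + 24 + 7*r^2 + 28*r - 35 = 7*r^2 + 16*r - 15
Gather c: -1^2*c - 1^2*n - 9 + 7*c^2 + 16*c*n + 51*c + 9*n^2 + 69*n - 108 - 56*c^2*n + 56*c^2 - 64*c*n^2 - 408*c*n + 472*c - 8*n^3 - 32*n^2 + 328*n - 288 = c^2*(63 - 56*n) + c*(-64*n^2 - 392*n + 522) - 8*n^3 - 23*n^2 + 396*n - 405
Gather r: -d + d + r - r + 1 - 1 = 0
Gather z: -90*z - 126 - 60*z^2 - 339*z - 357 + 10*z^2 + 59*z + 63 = -50*z^2 - 370*z - 420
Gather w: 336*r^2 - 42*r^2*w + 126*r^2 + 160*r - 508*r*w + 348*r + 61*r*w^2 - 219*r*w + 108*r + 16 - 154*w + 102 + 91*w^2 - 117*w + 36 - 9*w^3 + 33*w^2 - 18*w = 462*r^2 + 616*r - 9*w^3 + w^2*(61*r + 124) + w*(-42*r^2 - 727*r - 289) + 154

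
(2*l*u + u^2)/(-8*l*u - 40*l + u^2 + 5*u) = u*(2*l + u)/(-8*l*u - 40*l + u^2 + 5*u)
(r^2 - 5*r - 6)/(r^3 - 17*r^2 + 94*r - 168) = (r + 1)/(r^2 - 11*r + 28)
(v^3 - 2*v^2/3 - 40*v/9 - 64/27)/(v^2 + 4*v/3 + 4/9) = (9*v^2 - 12*v - 32)/(3*(3*v + 2))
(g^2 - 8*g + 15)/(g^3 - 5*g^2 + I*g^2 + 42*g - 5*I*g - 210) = (g - 3)/(g^2 + I*g + 42)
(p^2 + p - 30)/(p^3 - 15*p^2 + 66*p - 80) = (p + 6)/(p^2 - 10*p + 16)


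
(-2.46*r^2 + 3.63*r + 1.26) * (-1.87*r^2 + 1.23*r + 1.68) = 4.6002*r^4 - 9.8139*r^3 - 2.0241*r^2 + 7.6482*r + 2.1168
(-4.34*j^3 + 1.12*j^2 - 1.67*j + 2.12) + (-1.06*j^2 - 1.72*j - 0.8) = -4.34*j^3 + 0.0600000000000001*j^2 - 3.39*j + 1.32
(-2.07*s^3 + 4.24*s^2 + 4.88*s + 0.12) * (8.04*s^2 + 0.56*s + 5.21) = -16.6428*s^5 + 32.9304*s^4 + 30.8249*s^3 + 25.788*s^2 + 25.492*s + 0.6252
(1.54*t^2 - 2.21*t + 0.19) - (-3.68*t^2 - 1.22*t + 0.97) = 5.22*t^2 - 0.99*t - 0.78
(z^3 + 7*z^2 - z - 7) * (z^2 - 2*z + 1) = z^5 + 5*z^4 - 14*z^3 + 2*z^2 + 13*z - 7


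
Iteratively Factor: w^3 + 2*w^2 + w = (w)*(w^2 + 2*w + 1) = w*(w + 1)*(w + 1)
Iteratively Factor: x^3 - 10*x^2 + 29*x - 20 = (x - 5)*(x^2 - 5*x + 4) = (x - 5)*(x - 4)*(x - 1)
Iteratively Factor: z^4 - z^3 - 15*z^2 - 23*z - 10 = (z + 1)*(z^3 - 2*z^2 - 13*z - 10) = (z + 1)^2*(z^2 - 3*z - 10) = (z + 1)^2*(z + 2)*(z - 5)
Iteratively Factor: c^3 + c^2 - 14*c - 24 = (c - 4)*(c^2 + 5*c + 6) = (c - 4)*(c + 2)*(c + 3)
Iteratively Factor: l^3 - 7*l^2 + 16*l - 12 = (l - 3)*(l^2 - 4*l + 4) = (l - 3)*(l - 2)*(l - 2)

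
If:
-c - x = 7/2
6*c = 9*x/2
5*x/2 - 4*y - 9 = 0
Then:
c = -3/2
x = -2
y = -7/2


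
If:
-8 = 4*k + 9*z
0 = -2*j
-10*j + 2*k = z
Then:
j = 0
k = -4/11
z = -8/11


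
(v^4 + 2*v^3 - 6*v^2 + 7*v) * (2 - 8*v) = -8*v^5 - 14*v^4 + 52*v^3 - 68*v^2 + 14*v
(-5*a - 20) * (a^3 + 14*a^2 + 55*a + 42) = -5*a^4 - 90*a^3 - 555*a^2 - 1310*a - 840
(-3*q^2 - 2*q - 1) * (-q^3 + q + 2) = 3*q^5 + 2*q^4 - 2*q^3 - 8*q^2 - 5*q - 2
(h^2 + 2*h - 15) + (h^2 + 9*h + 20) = 2*h^2 + 11*h + 5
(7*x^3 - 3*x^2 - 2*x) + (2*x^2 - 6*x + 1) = 7*x^3 - x^2 - 8*x + 1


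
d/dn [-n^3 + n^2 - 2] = n*(2 - 3*n)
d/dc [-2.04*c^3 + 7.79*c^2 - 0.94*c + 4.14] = -6.12*c^2 + 15.58*c - 0.94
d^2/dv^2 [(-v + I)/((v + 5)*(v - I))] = -2/(v + 5)^3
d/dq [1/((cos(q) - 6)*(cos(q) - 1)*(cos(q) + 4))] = (3*cos(q)^2 - 6*cos(q) - 22)*sin(q)/((cos(q) - 6)^2*(cos(q) - 1)^2*(cos(q) + 4)^2)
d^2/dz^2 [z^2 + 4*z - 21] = 2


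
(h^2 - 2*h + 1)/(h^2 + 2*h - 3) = (h - 1)/(h + 3)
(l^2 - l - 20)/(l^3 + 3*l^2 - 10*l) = (l^2 - l - 20)/(l*(l^2 + 3*l - 10))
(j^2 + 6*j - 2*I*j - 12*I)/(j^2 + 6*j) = (j - 2*I)/j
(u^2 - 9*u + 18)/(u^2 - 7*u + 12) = (u - 6)/(u - 4)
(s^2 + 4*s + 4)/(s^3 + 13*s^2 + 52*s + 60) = (s + 2)/(s^2 + 11*s + 30)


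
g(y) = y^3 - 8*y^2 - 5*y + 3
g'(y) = 3*y^2 - 16*y - 5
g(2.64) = -47.56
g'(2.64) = -26.33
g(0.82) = -5.93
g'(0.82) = -16.10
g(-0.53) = 3.25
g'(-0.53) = 4.32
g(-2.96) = -78.23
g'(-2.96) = 68.64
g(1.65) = -22.54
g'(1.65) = -23.23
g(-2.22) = -36.27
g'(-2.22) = 45.31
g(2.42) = -41.78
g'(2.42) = -26.15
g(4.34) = -87.64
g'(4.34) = -17.93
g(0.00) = 3.00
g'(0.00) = -5.00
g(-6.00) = -471.00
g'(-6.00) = 199.00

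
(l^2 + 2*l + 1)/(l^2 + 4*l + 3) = (l + 1)/(l + 3)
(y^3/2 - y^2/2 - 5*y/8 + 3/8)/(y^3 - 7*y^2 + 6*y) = (4*y^3 - 4*y^2 - 5*y + 3)/(8*y*(y^2 - 7*y + 6))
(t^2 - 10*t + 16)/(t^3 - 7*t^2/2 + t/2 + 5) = 2*(t - 8)/(2*t^2 - 3*t - 5)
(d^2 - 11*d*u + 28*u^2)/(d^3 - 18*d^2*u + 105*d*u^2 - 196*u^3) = 1/(d - 7*u)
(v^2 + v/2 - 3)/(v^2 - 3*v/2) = (v + 2)/v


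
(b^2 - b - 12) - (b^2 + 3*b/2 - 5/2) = -5*b/2 - 19/2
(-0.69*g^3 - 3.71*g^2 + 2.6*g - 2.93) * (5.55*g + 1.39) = -3.8295*g^4 - 21.5496*g^3 + 9.2731*g^2 - 12.6475*g - 4.0727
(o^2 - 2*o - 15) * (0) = 0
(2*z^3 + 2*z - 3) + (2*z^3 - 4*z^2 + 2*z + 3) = 4*z^3 - 4*z^2 + 4*z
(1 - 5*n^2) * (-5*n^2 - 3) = 25*n^4 + 10*n^2 - 3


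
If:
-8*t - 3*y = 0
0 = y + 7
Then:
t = 21/8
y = -7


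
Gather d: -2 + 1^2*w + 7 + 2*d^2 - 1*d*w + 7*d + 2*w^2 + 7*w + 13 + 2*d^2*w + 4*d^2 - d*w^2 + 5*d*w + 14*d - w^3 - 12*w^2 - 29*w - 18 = d^2*(2*w + 6) + d*(-w^2 + 4*w + 21) - w^3 - 10*w^2 - 21*w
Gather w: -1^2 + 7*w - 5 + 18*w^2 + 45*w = 18*w^2 + 52*w - 6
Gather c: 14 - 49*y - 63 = -49*y - 49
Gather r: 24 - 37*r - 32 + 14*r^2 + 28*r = 14*r^2 - 9*r - 8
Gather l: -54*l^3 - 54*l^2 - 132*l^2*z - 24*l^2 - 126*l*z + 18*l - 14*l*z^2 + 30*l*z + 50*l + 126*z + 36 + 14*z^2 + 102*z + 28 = -54*l^3 + l^2*(-132*z - 78) + l*(-14*z^2 - 96*z + 68) + 14*z^2 + 228*z + 64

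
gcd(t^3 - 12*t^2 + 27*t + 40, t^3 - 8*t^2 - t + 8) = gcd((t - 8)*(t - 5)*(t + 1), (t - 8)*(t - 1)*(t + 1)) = t^2 - 7*t - 8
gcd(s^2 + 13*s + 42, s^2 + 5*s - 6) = s + 6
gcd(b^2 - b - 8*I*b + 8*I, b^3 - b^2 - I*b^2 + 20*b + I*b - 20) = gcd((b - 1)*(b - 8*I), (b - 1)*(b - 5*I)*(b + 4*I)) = b - 1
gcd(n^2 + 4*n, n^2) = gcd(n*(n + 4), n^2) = n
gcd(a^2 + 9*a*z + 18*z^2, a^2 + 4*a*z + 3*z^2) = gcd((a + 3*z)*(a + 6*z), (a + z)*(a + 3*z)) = a + 3*z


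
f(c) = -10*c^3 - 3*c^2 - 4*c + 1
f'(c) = -30*c^2 - 6*c - 4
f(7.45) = -4330.24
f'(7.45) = -1713.78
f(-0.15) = 1.57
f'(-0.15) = -3.78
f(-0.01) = 1.04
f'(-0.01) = -3.94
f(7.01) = -3619.18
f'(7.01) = -1520.26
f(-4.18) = 695.65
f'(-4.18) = -503.09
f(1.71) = -64.61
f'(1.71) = -101.98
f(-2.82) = 212.68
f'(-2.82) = -225.65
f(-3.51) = 410.52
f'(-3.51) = -352.54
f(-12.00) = 16897.00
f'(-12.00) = -4252.00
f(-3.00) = 256.00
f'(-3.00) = -256.00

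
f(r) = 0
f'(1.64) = 0.00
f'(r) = 0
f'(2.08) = 0.00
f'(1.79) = 0.00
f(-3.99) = 0.00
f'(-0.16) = 0.00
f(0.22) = 0.00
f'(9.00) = 0.00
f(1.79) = 0.00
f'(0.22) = 0.00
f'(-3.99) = 0.00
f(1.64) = 0.00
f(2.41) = 0.00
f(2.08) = 0.00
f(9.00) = 0.00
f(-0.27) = 0.00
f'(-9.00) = 0.00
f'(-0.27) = 0.00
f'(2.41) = 0.00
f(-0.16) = 0.00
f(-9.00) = 0.00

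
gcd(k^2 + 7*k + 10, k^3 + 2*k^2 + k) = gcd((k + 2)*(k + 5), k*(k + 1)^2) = 1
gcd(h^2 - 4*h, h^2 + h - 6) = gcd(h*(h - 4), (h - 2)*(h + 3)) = 1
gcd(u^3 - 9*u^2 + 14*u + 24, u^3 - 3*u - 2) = u + 1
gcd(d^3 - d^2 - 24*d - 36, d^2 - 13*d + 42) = d - 6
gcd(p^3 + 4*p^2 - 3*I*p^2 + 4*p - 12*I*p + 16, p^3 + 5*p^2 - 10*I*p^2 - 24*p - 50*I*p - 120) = p - 4*I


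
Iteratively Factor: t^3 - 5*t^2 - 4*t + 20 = (t - 2)*(t^2 - 3*t - 10) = (t - 2)*(t + 2)*(t - 5)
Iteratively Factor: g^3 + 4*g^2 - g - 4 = (g + 1)*(g^2 + 3*g - 4) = (g + 1)*(g + 4)*(g - 1)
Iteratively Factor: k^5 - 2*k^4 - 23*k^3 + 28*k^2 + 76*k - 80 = (k - 2)*(k^4 - 23*k^2 - 18*k + 40) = (k - 2)*(k + 4)*(k^3 - 4*k^2 - 7*k + 10) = (k - 2)*(k - 1)*(k + 4)*(k^2 - 3*k - 10) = (k - 2)*(k - 1)*(k + 2)*(k + 4)*(k - 5)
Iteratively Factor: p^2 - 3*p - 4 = (p + 1)*(p - 4)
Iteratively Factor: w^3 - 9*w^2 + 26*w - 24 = (w - 4)*(w^2 - 5*w + 6) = (w - 4)*(w - 3)*(w - 2)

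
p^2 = p^2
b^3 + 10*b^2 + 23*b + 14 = (b + 1)*(b + 2)*(b + 7)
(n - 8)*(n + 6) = n^2 - 2*n - 48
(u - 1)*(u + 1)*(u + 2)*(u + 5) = u^4 + 7*u^3 + 9*u^2 - 7*u - 10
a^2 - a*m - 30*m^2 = (a - 6*m)*(a + 5*m)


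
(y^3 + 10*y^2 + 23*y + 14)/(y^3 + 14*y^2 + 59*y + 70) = (y + 1)/(y + 5)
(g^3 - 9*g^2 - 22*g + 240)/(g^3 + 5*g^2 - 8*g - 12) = (g^3 - 9*g^2 - 22*g + 240)/(g^3 + 5*g^2 - 8*g - 12)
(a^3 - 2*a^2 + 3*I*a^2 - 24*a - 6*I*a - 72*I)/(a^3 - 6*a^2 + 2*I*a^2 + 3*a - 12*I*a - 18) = (a + 4)/(a - I)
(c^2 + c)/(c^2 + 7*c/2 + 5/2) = 2*c/(2*c + 5)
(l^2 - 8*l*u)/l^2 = (l - 8*u)/l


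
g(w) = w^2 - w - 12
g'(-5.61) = -12.22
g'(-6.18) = -13.36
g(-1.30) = -9.01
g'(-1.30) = -3.60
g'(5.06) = 9.12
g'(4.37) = 7.74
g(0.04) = -12.04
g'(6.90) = 12.80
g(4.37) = 2.73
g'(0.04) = -0.92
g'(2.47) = 3.94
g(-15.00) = 228.00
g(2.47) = -8.37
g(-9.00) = 78.00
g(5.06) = 8.54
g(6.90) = 28.71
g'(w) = 2*w - 1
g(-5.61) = 25.08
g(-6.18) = 32.37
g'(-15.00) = -31.00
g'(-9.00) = -19.00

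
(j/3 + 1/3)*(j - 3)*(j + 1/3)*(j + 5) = j^4/3 + 10*j^3/9 - 4*j^2 - 58*j/9 - 5/3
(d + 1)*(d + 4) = d^2 + 5*d + 4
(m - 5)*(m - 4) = m^2 - 9*m + 20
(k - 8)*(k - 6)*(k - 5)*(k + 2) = k^4 - 17*k^3 + 80*k^2 - 4*k - 480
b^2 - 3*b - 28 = (b - 7)*(b + 4)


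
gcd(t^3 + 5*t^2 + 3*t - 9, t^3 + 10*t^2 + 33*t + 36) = t^2 + 6*t + 9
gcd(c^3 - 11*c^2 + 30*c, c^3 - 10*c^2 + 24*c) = c^2 - 6*c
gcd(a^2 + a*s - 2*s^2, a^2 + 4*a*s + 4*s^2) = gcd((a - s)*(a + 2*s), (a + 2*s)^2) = a + 2*s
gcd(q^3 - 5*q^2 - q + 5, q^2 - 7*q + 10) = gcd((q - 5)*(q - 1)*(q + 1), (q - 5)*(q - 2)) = q - 5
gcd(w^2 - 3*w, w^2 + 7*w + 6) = 1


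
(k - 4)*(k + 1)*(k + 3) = k^3 - 13*k - 12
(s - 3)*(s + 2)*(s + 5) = s^3 + 4*s^2 - 11*s - 30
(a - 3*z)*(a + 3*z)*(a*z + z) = a^3*z + a^2*z - 9*a*z^3 - 9*z^3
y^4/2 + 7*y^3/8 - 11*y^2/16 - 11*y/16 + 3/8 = (y/2 + 1/2)*(y - 3/4)*(y - 1/2)*(y + 2)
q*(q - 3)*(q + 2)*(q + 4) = q^4 + 3*q^3 - 10*q^2 - 24*q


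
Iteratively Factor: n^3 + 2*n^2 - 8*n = (n)*(n^2 + 2*n - 8) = n*(n - 2)*(n + 4)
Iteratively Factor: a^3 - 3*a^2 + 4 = (a - 2)*(a^2 - a - 2) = (a - 2)^2*(a + 1)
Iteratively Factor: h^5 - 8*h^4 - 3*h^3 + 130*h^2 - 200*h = (h)*(h^4 - 8*h^3 - 3*h^2 + 130*h - 200) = h*(h - 2)*(h^3 - 6*h^2 - 15*h + 100) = h*(h - 5)*(h - 2)*(h^2 - h - 20) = h*(h - 5)*(h - 2)*(h + 4)*(h - 5)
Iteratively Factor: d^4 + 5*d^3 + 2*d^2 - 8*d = (d + 4)*(d^3 + d^2 - 2*d) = d*(d + 4)*(d^2 + d - 2) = d*(d + 2)*(d + 4)*(d - 1)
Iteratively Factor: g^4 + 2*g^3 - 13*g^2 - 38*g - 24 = (g + 2)*(g^3 - 13*g - 12) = (g + 1)*(g + 2)*(g^2 - g - 12) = (g + 1)*(g + 2)*(g + 3)*(g - 4)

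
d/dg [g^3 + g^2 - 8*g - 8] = 3*g^2 + 2*g - 8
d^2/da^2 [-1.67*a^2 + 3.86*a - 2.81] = -3.34000000000000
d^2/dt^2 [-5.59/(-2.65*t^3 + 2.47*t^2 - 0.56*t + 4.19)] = ((27.6146 - 88.881*t)*(2.65*t^3 - 2.47*t^2 + 0.56*t - 4.19) + 5.59*(7.95*t^2 - 4.94*t + 0.56)*(15.9*t^2 - 9.88*t + 1.12))/(2.65*t^3 - 2.47*t^2 + 0.56*t - 4.19)^3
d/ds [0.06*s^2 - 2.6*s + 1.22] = 0.12*s - 2.6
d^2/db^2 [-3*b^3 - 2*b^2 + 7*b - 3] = -18*b - 4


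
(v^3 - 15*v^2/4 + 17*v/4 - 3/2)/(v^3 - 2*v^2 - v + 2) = (v - 3/4)/(v + 1)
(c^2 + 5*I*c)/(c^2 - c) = (c + 5*I)/(c - 1)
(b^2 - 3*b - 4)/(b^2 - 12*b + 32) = (b + 1)/(b - 8)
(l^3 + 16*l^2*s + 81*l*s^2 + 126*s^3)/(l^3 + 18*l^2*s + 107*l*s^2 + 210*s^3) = (l + 3*s)/(l + 5*s)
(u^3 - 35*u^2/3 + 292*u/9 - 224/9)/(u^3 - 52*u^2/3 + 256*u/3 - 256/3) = (u - 7/3)/(u - 8)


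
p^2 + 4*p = p*(p + 4)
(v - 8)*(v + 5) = v^2 - 3*v - 40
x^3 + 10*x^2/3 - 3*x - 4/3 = (x - 1)*(x + 1/3)*(x + 4)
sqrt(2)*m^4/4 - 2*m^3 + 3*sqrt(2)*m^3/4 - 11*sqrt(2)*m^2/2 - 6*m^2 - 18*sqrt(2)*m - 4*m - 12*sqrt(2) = (m/2 + 1/2)*(m - 6*sqrt(2))*(m + 2*sqrt(2))*(sqrt(2)*m/2 + sqrt(2))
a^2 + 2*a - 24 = (a - 4)*(a + 6)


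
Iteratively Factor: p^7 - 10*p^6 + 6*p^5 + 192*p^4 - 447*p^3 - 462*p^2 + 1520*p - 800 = (p - 1)*(p^6 - 9*p^5 - 3*p^4 + 189*p^3 - 258*p^2 - 720*p + 800) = (p - 4)*(p - 1)*(p^5 - 5*p^4 - 23*p^3 + 97*p^2 + 130*p - 200) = (p - 4)*(p - 1)^2*(p^4 - 4*p^3 - 27*p^2 + 70*p + 200) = (p - 4)*(p - 1)^2*(p + 4)*(p^3 - 8*p^2 + 5*p + 50) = (p - 5)*(p - 4)*(p - 1)^2*(p + 4)*(p^2 - 3*p - 10) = (p - 5)^2*(p - 4)*(p - 1)^2*(p + 4)*(p + 2)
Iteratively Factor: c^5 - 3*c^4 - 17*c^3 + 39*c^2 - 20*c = (c - 1)*(c^4 - 2*c^3 - 19*c^2 + 20*c) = (c - 1)*(c + 4)*(c^3 - 6*c^2 + 5*c) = (c - 1)^2*(c + 4)*(c^2 - 5*c) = c*(c - 1)^2*(c + 4)*(c - 5)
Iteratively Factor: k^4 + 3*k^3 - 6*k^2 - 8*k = (k)*(k^3 + 3*k^2 - 6*k - 8) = k*(k + 4)*(k^2 - k - 2) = k*(k - 2)*(k + 4)*(k + 1)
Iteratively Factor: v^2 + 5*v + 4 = (v + 1)*(v + 4)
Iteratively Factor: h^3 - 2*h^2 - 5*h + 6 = (h + 2)*(h^2 - 4*h + 3) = (h - 1)*(h + 2)*(h - 3)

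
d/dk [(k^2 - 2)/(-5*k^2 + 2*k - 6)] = 2*(k^2 - 16*k + 2)/(25*k^4 - 20*k^3 + 64*k^2 - 24*k + 36)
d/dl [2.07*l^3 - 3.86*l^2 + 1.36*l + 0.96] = 6.21*l^2 - 7.72*l + 1.36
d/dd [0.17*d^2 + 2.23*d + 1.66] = 0.34*d + 2.23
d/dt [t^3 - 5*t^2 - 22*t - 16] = 3*t^2 - 10*t - 22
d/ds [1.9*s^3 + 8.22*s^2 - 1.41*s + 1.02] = 5.7*s^2 + 16.44*s - 1.41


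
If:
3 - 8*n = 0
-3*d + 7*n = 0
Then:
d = 7/8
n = 3/8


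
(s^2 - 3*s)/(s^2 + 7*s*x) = (s - 3)/(s + 7*x)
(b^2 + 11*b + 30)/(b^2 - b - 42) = (b + 5)/(b - 7)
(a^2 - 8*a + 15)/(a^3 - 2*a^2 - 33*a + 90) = 1/(a + 6)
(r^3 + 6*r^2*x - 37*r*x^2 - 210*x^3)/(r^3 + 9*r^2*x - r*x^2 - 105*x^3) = (-r + 6*x)/(-r + 3*x)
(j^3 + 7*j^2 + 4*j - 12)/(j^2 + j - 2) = j + 6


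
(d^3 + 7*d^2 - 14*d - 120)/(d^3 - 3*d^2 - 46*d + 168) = (d^2 + 11*d + 30)/(d^2 + d - 42)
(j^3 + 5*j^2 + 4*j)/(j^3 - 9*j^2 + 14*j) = (j^2 + 5*j + 4)/(j^2 - 9*j + 14)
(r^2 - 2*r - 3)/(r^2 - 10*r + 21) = (r + 1)/(r - 7)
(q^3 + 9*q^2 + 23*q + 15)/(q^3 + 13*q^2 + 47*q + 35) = (q + 3)/(q + 7)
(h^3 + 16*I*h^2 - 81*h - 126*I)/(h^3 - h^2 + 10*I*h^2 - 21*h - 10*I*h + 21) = (h + 6*I)/(h - 1)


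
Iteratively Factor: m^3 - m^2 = (m - 1)*(m^2) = m*(m - 1)*(m)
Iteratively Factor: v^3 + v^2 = (v)*(v^2 + v) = v^2*(v + 1)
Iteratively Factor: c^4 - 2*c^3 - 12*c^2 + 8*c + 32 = (c - 2)*(c^3 - 12*c - 16) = (c - 4)*(c - 2)*(c^2 + 4*c + 4) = (c - 4)*(c - 2)*(c + 2)*(c + 2)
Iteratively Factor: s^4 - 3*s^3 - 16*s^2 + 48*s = (s - 4)*(s^3 + s^2 - 12*s) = (s - 4)*(s + 4)*(s^2 - 3*s) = (s - 4)*(s - 3)*(s + 4)*(s)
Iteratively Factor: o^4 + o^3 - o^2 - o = (o + 1)*(o^3 - o) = o*(o + 1)*(o^2 - 1) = o*(o - 1)*(o + 1)*(o + 1)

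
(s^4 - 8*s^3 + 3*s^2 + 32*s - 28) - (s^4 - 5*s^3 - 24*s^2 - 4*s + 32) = -3*s^3 + 27*s^2 + 36*s - 60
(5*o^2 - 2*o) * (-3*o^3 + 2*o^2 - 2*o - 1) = -15*o^5 + 16*o^4 - 14*o^3 - o^2 + 2*o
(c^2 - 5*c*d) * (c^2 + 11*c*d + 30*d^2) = c^4 + 6*c^3*d - 25*c^2*d^2 - 150*c*d^3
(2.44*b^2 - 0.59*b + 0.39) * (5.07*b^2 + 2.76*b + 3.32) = 12.3708*b^4 + 3.7431*b^3 + 8.4497*b^2 - 0.8824*b + 1.2948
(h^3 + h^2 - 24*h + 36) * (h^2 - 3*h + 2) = h^5 - 2*h^4 - 25*h^3 + 110*h^2 - 156*h + 72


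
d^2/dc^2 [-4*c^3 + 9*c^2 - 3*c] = 18 - 24*c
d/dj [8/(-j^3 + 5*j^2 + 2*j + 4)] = 8*(3*j^2 - 10*j - 2)/(-j^3 + 5*j^2 + 2*j + 4)^2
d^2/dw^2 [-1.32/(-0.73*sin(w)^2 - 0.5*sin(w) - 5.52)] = (-2.813712*sin(w)^4 - 1.4454*sin(w)^3 + 25.166856*sin(w)^2 + 6.534*sin(w) - 9.978144)/(0.73*sin(w)^2 + 0.5*sin(w) + 5.52)^3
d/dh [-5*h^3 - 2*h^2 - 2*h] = -15*h^2 - 4*h - 2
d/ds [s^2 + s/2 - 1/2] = 2*s + 1/2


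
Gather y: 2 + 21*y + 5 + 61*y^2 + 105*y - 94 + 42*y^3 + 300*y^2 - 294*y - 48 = 42*y^3 + 361*y^2 - 168*y - 135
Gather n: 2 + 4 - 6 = 0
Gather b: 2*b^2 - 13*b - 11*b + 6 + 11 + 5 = 2*b^2 - 24*b + 22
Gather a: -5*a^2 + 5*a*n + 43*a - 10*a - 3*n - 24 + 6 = -5*a^2 + a*(5*n + 33) - 3*n - 18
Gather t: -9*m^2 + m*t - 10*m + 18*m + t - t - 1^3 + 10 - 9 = -9*m^2 + m*t + 8*m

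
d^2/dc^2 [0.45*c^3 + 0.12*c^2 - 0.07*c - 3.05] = 2.7*c + 0.24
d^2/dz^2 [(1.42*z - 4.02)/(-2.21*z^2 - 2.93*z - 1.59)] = (-(1.42*z - 4.02)*(4.42*z + 2.93)*(8.84*z + 5.86) + (18.8292*z - 9.4472)*(2.21*z^2 + 2.93*z + 1.59))/(2.21*z^2 + 2.93*z + 1.59)^3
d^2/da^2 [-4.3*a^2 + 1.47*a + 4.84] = -8.60000000000000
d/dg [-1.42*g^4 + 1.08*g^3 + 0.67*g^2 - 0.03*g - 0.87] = -5.68*g^3 + 3.24*g^2 + 1.34*g - 0.03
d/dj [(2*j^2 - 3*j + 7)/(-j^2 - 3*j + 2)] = (-9*j^2 + 22*j + 15)/(j^4 + 6*j^3 + 5*j^2 - 12*j + 4)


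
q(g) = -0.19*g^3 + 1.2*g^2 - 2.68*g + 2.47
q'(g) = -0.57*g^2 + 2.4*g - 2.68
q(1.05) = 0.76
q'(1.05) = -0.79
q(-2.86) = 24.40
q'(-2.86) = -14.21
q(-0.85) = 5.73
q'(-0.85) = -5.13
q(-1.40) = 9.10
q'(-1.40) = -7.16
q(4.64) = -3.11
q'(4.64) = -3.82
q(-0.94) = 6.21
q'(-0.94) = -5.44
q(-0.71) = 5.05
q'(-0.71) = -4.67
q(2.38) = 0.33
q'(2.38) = -0.20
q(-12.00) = 535.75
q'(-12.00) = -113.56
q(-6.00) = 102.79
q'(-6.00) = -37.60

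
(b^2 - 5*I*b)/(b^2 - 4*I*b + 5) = b/(b + I)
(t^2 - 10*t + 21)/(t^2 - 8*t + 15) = (t - 7)/(t - 5)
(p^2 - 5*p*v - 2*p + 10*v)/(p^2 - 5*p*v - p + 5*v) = (p - 2)/(p - 1)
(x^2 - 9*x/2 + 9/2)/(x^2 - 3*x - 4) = (-2*x^2 + 9*x - 9)/(2*(-x^2 + 3*x + 4))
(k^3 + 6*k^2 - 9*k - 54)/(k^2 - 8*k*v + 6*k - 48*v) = (9 - k^2)/(-k + 8*v)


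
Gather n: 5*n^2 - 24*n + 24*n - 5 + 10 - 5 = 5*n^2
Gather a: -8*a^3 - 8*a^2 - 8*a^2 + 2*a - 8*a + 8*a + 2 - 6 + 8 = -8*a^3 - 16*a^2 + 2*a + 4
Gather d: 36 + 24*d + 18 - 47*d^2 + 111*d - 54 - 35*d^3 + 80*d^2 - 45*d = -35*d^3 + 33*d^2 + 90*d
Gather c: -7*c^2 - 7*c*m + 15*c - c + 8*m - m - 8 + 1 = -7*c^2 + c*(14 - 7*m) + 7*m - 7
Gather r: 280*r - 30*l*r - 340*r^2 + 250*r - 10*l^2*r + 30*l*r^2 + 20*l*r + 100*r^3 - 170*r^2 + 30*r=100*r^3 + r^2*(30*l - 510) + r*(-10*l^2 - 10*l + 560)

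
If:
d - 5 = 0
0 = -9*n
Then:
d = 5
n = 0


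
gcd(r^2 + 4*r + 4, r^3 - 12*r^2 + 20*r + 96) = r + 2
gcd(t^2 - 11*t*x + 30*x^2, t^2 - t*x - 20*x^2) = -t + 5*x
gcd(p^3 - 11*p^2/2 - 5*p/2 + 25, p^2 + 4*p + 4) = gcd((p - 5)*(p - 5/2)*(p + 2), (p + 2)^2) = p + 2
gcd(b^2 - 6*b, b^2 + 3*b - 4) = 1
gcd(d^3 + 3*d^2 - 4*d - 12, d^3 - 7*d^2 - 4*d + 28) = d^2 - 4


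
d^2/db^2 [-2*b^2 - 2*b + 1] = -4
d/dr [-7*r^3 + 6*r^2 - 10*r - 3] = -21*r^2 + 12*r - 10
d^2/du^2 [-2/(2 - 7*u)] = 196/(7*u - 2)^3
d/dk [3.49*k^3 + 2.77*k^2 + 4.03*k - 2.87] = 10.47*k^2 + 5.54*k + 4.03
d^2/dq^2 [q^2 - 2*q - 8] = 2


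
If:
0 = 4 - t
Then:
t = 4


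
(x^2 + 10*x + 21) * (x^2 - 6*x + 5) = x^4 + 4*x^3 - 34*x^2 - 76*x + 105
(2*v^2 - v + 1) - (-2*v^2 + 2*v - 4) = 4*v^2 - 3*v + 5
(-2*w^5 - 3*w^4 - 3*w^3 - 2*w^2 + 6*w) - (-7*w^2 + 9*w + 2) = -2*w^5 - 3*w^4 - 3*w^3 + 5*w^2 - 3*w - 2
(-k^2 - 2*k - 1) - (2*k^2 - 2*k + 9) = -3*k^2 - 10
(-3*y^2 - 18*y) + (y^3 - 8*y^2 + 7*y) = y^3 - 11*y^2 - 11*y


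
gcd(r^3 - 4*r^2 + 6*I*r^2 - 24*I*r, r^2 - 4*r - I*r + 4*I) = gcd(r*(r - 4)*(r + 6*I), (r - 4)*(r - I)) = r - 4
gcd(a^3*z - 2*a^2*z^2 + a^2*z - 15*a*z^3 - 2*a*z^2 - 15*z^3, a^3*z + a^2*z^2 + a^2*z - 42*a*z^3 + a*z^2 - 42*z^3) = a*z + z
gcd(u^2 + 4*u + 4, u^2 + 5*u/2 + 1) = u + 2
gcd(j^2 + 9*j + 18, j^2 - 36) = j + 6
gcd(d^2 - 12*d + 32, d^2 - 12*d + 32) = d^2 - 12*d + 32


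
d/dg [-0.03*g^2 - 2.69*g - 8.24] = -0.06*g - 2.69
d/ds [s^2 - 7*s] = 2*s - 7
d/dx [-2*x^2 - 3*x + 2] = -4*x - 3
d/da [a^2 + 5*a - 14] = 2*a + 5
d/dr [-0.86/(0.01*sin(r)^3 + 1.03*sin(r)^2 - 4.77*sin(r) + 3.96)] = (0.0258*sin(r)^2 + 1.7716*sin(r) - 4.1022)*cos(r)/(0.01*sin(r)^3 + 1.03*sin(r)^2 - 4.77*sin(r) + 3.96)^2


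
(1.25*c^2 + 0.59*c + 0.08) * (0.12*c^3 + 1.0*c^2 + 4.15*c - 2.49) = 0.15*c^5 + 1.3208*c^4 + 5.7871*c^3 - 0.584*c^2 - 1.1371*c - 0.1992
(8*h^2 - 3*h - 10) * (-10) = -80*h^2 + 30*h + 100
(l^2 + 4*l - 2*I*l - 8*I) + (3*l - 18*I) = l^2 + 7*l - 2*I*l - 26*I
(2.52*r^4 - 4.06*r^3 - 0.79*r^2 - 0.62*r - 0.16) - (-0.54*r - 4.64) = 2.52*r^4 - 4.06*r^3 - 0.79*r^2 - 0.08*r + 4.48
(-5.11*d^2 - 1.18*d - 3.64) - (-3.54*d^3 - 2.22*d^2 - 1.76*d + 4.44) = 3.54*d^3 - 2.89*d^2 + 0.58*d - 8.08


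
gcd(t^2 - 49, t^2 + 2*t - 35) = t + 7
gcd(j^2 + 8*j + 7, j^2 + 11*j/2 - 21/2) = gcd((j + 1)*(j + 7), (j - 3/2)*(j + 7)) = j + 7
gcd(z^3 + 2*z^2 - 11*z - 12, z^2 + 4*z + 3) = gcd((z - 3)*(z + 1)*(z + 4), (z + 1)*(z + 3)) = z + 1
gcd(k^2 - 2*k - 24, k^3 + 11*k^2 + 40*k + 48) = k + 4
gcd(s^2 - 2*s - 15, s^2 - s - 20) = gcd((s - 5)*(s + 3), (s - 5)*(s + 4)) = s - 5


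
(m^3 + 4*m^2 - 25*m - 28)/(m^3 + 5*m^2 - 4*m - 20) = (m^3 + 4*m^2 - 25*m - 28)/(m^3 + 5*m^2 - 4*m - 20)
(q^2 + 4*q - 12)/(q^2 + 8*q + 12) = (q - 2)/(q + 2)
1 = 1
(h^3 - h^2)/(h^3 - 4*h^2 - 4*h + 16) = h^2*(h - 1)/(h^3 - 4*h^2 - 4*h + 16)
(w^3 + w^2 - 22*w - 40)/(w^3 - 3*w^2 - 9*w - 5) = (w^2 + 6*w + 8)/(w^2 + 2*w + 1)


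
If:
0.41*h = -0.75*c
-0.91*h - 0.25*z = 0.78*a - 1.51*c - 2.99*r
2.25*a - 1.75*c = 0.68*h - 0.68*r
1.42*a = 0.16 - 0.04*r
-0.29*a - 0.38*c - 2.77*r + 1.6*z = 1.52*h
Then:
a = 0.12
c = 0.20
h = -0.37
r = -0.24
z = -0.71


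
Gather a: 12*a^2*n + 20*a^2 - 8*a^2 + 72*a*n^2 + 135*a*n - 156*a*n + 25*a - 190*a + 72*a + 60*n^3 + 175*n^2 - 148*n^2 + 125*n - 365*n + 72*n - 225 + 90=a^2*(12*n + 12) + a*(72*n^2 - 21*n - 93) + 60*n^3 + 27*n^2 - 168*n - 135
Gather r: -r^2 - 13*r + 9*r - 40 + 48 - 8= -r^2 - 4*r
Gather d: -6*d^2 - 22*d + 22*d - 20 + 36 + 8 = 24 - 6*d^2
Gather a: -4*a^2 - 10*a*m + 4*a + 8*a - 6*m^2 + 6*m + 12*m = -4*a^2 + a*(12 - 10*m) - 6*m^2 + 18*m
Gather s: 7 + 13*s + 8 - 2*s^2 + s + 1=-2*s^2 + 14*s + 16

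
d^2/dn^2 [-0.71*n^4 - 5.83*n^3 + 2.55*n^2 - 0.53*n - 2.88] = -8.52*n^2 - 34.98*n + 5.1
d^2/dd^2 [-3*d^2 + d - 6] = -6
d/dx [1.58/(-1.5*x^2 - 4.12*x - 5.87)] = (4.74*x + 6.5096)/(1.5*x^2 + 4.12*x + 5.87)^2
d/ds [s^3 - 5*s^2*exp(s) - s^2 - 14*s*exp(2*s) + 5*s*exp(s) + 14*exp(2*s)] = -5*s^2*exp(s) + 3*s^2 - 28*s*exp(2*s) - 5*s*exp(s) - 2*s + 14*exp(2*s) + 5*exp(s)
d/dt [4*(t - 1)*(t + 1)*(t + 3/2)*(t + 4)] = 16*t^3 + 66*t^2 + 40*t - 22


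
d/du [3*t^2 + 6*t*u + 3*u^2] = 6*t + 6*u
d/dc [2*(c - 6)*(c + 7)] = 4*c + 2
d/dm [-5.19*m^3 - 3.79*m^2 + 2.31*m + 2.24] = -15.57*m^2 - 7.58*m + 2.31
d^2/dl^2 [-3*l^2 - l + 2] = -6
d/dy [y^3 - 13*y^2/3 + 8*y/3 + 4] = 3*y^2 - 26*y/3 + 8/3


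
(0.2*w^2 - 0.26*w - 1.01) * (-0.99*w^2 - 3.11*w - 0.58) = -0.198*w^4 - 0.3646*w^3 + 1.6925*w^2 + 3.2919*w + 0.5858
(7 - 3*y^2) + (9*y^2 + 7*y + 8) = 6*y^2 + 7*y + 15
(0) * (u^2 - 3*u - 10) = 0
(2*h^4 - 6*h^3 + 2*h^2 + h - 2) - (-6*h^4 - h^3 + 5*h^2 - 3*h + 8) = 8*h^4 - 5*h^3 - 3*h^2 + 4*h - 10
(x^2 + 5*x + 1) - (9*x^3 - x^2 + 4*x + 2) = -9*x^3 + 2*x^2 + x - 1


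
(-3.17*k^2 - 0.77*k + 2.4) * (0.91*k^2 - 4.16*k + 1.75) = -2.8847*k^4 + 12.4865*k^3 - 0.160299999999999*k^2 - 11.3315*k + 4.2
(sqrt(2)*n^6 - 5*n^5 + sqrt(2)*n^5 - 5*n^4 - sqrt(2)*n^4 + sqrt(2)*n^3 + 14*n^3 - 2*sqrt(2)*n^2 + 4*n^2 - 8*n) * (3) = 3*sqrt(2)*n^6 - 15*n^5 + 3*sqrt(2)*n^5 - 15*n^4 - 3*sqrt(2)*n^4 + 3*sqrt(2)*n^3 + 42*n^3 - 6*sqrt(2)*n^2 + 12*n^2 - 24*n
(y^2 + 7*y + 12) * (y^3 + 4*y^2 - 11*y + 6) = y^5 + 11*y^4 + 29*y^3 - 23*y^2 - 90*y + 72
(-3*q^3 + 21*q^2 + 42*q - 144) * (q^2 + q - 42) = -3*q^5 + 18*q^4 + 189*q^3 - 984*q^2 - 1908*q + 6048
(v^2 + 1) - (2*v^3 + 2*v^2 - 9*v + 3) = -2*v^3 - v^2 + 9*v - 2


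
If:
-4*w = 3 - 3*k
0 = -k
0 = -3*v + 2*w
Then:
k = 0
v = -1/2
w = -3/4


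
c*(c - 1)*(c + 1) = c^3 - c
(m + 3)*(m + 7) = m^2 + 10*m + 21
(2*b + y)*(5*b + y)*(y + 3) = 10*b^2*y + 30*b^2 + 7*b*y^2 + 21*b*y + y^3 + 3*y^2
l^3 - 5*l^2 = l^2*(l - 5)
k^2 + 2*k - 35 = (k - 5)*(k + 7)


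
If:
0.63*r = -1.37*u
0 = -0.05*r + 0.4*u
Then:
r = 0.00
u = 0.00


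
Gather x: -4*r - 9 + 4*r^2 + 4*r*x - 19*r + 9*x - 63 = 4*r^2 - 23*r + x*(4*r + 9) - 72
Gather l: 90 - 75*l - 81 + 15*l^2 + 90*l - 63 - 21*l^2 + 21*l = -6*l^2 + 36*l - 54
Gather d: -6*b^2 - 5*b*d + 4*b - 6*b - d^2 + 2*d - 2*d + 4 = -6*b^2 - 5*b*d - 2*b - d^2 + 4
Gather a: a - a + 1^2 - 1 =0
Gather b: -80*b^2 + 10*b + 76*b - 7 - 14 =-80*b^2 + 86*b - 21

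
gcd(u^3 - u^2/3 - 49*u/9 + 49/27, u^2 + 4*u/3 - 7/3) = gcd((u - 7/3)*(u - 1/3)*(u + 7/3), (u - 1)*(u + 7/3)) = u + 7/3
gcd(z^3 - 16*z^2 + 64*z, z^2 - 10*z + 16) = z - 8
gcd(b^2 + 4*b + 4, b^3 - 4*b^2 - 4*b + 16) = b + 2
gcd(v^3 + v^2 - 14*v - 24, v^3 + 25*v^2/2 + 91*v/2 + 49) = v + 2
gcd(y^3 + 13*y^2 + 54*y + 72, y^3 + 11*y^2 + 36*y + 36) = y^2 + 9*y + 18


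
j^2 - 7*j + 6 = (j - 6)*(j - 1)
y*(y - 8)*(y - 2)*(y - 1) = y^4 - 11*y^3 + 26*y^2 - 16*y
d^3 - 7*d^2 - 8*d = d*(d - 8)*(d + 1)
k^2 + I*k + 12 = (k - 3*I)*(k + 4*I)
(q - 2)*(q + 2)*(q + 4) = q^3 + 4*q^2 - 4*q - 16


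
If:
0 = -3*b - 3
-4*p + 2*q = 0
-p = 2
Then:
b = -1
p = -2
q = -4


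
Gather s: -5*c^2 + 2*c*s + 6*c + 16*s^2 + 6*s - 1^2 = -5*c^2 + 6*c + 16*s^2 + s*(2*c + 6) - 1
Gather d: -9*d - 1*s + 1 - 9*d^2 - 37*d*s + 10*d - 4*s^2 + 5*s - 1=-9*d^2 + d*(1 - 37*s) - 4*s^2 + 4*s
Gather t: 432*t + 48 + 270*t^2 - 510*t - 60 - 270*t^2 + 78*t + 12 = 0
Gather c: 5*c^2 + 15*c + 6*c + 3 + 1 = 5*c^2 + 21*c + 4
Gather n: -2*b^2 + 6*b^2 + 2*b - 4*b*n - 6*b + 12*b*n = 4*b^2 + 8*b*n - 4*b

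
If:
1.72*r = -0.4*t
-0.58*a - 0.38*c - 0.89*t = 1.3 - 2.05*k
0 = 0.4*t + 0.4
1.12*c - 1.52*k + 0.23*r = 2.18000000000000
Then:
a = 2.64532019704433*k - 1.95085347691603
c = 1.35714285714286*k + 1.89867109634551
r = 0.23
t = -1.00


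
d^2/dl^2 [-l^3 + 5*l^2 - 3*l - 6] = 10 - 6*l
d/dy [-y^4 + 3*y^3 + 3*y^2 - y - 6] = -4*y^3 + 9*y^2 + 6*y - 1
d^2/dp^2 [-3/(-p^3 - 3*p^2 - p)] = 6*(-3*p*(p + 1)*(p^2 + 3*p + 1) + (3*p^2 + 6*p + 1)^2)/(p^3*(p^2 + 3*p + 1)^3)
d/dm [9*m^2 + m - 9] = 18*m + 1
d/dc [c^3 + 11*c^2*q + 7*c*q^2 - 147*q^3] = 3*c^2 + 22*c*q + 7*q^2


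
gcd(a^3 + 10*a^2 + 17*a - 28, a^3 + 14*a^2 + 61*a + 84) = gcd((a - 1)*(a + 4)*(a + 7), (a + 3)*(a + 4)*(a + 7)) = a^2 + 11*a + 28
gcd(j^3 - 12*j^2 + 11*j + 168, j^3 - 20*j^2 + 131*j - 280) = j^2 - 15*j + 56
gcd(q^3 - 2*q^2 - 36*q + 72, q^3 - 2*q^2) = q - 2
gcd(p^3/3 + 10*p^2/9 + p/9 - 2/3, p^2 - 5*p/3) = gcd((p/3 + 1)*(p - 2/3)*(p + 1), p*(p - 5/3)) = 1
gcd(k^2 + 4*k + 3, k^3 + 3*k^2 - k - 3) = k^2 + 4*k + 3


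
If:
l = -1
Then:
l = -1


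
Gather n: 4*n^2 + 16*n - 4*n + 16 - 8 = 4*n^2 + 12*n + 8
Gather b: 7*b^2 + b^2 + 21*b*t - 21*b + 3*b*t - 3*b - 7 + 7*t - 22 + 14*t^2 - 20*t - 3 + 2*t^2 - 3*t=8*b^2 + b*(24*t - 24) + 16*t^2 - 16*t - 32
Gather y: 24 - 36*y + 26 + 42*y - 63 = 6*y - 13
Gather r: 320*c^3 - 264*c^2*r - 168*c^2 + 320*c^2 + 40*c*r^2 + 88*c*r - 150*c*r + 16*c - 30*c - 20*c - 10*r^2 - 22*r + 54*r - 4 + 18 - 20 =320*c^3 + 152*c^2 - 34*c + r^2*(40*c - 10) + r*(-264*c^2 - 62*c + 32) - 6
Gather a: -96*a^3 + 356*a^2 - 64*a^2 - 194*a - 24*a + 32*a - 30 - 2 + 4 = -96*a^3 + 292*a^2 - 186*a - 28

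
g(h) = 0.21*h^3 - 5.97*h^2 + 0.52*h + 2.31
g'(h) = 0.63*h^2 - 11.94*h + 0.52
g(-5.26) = -196.16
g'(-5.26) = 80.75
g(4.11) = -81.82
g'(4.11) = -37.91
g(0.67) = 0.04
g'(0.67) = -7.20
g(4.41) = -93.49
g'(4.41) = -39.88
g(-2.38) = -35.58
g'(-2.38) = 32.51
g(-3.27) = -70.57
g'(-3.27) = 46.30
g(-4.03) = -110.49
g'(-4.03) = 58.87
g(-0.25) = 1.80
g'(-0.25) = 3.54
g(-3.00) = -58.65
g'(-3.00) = 42.01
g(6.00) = -164.13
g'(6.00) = -48.44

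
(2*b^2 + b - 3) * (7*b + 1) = 14*b^3 + 9*b^2 - 20*b - 3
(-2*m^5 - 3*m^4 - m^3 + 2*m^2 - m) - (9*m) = -2*m^5 - 3*m^4 - m^3 + 2*m^2 - 10*m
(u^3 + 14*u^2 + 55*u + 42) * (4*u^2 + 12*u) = 4*u^5 + 68*u^4 + 388*u^3 + 828*u^2 + 504*u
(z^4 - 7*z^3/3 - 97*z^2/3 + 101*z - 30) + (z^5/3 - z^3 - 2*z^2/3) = z^5/3 + z^4 - 10*z^3/3 - 33*z^2 + 101*z - 30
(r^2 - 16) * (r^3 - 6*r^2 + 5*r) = r^5 - 6*r^4 - 11*r^3 + 96*r^2 - 80*r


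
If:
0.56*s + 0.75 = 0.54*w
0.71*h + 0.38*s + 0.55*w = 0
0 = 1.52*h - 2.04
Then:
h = 1.34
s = -1.81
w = -0.48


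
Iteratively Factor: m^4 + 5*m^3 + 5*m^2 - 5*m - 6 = (m + 1)*(m^3 + 4*m^2 + m - 6) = (m - 1)*(m + 1)*(m^2 + 5*m + 6) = (m - 1)*(m + 1)*(m + 2)*(m + 3)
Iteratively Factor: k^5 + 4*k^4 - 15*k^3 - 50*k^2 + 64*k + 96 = (k + 4)*(k^4 - 15*k^2 + 10*k + 24) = (k - 3)*(k + 4)*(k^3 + 3*k^2 - 6*k - 8) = (k - 3)*(k - 2)*(k + 4)*(k^2 + 5*k + 4) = (k - 3)*(k - 2)*(k + 1)*(k + 4)*(k + 4)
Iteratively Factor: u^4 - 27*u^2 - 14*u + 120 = (u - 2)*(u^3 + 2*u^2 - 23*u - 60) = (u - 2)*(u + 3)*(u^2 - u - 20) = (u - 5)*(u - 2)*(u + 3)*(u + 4)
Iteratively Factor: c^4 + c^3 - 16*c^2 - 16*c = (c)*(c^3 + c^2 - 16*c - 16) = c*(c - 4)*(c^2 + 5*c + 4) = c*(c - 4)*(c + 4)*(c + 1)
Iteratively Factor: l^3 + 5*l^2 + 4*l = (l + 1)*(l^2 + 4*l) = l*(l + 1)*(l + 4)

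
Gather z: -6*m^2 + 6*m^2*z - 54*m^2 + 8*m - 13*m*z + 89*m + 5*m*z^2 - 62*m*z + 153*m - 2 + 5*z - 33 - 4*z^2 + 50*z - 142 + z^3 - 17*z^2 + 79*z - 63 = -60*m^2 + 250*m + z^3 + z^2*(5*m - 21) + z*(6*m^2 - 75*m + 134) - 240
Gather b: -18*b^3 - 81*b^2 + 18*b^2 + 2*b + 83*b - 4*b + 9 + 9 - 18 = -18*b^3 - 63*b^2 + 81*b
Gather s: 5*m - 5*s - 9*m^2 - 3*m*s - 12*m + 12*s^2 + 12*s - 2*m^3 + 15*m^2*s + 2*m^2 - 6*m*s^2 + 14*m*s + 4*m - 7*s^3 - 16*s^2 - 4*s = -2*m^3 - 7*m^2 - 3*m - 7*s^3 + s^2*(-6*m - 4) + s*(15*m^2 + 11*m + 3)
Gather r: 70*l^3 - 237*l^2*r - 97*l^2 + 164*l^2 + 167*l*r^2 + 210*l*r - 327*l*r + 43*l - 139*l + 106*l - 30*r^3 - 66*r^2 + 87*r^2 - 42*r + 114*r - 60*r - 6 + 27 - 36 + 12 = 70*l^3 + 67*l^2 + 10*l - 30*r^3 + r^2*(167*l + 21) + r*(-237*l^2 - 117*l + 12) - 3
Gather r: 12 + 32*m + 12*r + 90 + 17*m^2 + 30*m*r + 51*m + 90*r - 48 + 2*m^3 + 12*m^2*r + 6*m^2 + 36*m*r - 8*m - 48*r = 2*m^3 + 23*m^2 + 75*m + r*(12*m^2 + 66*m + 54) + 54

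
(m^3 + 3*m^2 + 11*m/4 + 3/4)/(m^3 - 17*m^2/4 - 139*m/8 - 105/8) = 2*(2*m^2 + 3*m + 1)/(4*m^2 - 23*m - 35)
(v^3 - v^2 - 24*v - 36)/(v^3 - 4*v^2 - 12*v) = (v + 3)/v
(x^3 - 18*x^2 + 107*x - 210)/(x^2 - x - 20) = (x^2 - 13*x + 42)/(x + 4)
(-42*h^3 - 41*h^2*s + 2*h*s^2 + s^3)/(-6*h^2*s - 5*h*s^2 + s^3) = (7*h + s)/s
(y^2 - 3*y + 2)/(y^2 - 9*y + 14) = (y - 1)/(y - 7)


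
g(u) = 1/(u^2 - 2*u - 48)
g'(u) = (2 - 2*u)/(u^2 - 2*u - 48)^2 = 2*(1 - u)/(-u^2 + 2*u + 48)^2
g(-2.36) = -0.03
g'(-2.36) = 0.00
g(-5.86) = -0.52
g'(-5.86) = 3.64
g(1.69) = -0.02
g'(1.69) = -0.00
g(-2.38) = -0.03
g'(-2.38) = 0.00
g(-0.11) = -0.02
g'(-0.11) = 0.00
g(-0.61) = -0.02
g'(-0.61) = 0.00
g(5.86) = -0.04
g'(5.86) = -0.02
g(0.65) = -0.02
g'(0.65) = 0.00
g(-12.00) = 0.01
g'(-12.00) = 0.00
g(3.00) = -0.02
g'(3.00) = 0.00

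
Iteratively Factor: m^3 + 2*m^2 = (m)*(m^2 + 2*m) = m*(m + 2)*(m)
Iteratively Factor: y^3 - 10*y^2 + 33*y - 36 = (y - 3)*(y^2 - 7*y + 12) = (y - 3)^2*(y - 4)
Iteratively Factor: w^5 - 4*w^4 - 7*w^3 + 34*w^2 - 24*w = (w - 1)*(w^4 - 3*w^3 - 10*w^2 + 24*w) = (w - 4)*(w - 1)*(w^3 + w^2 - 6*w) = (w - 4)*(w - 1)*(w + 3)*(w^2 - 2*w) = w*(w - 4)*(w - 1)*(w + 3)*(w - 2)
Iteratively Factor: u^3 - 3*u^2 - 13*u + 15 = (u - 1)*(u^2 - 2*u - 15) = (u - 1)*(u + 3)*(u - 5)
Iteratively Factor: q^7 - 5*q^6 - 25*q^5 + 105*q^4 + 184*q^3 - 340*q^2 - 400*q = (q + 4)*(q^6 - 9*q^5 + 11*q^4 + 61*q^3 - 60*q^2 - 100*q) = q*(q + 4)*(q^5 - 9*q^4 + 11*q^3 + 61*q^2 - 60*q - 100) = q*(q - 5)*(q + 4)*(q^4 - 4*q^3 - 9*q^2 + 16*q + 20) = q*(q - 5)*(q + 1)*(q + 4)*(q^3 - 5*q^2 - 4*q + 20) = q*(q - 5)^2*(q + 1)*(q + 4)*(q^2 - 4) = q*(q - 5)^2*(q + 1)*(q + 2)*(q + 4)*(q - 2)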